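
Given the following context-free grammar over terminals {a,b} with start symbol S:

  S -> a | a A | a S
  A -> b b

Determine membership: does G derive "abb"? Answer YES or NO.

Convert to CNF:
  S -> T1 A | T1 S | a
  A -> T0 T0
  T0 -> b
  T1 -> a

Fill CYK table bottom-up:
  cell(0,0) a: {S,T1}  orig:{S}
  cell(1,1) b: {T0}  orig:{}
  cell(2,2) b: {T0}  orig:{}
  cell(0,1) ab: ∅
  cell(1,2) bb: {A}
  cell(0,2) abb: {S}

S ∈ T[0,2] ⇒ YES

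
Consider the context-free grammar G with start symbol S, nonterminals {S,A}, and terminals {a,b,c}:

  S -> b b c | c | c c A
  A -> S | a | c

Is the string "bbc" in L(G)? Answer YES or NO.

CNF form of G:
  S -> T0 X4 | T1 X5 | c
  A -> T0 X2 | T1 X3 | a | c
  T0 -> b
  T1 -> c
  X2 -> T0 T1
  X3 -> T1 A
  X4 -> T0 T1
  X5 -> T1 A

Fill CYK table bottom-up:
  [0..0]={T0}  "b"  orig:{}
  [1..1]={T0}  "b"  orig:{}
  [2..2]={A,S,T1}  "c"  orig:{A,S}
  [0..1]=∅  "bb"
  [1..2]={X2,X4}  "bc"  orig:{}
  [0..2]={A,S}  "bbc"

S ∈ T[0,2] ⇒ YES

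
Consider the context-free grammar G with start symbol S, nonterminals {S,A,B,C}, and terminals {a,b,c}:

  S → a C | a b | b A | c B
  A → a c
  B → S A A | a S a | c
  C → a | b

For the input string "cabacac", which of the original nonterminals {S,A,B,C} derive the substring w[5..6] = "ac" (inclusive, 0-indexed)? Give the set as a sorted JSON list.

CNF form of G:
  S -> T0 C | T0 T2 | T1 B | T2 A
  A -> T0 T1
  B -> S X3 | T0 X4 | c
  C -> a | b
  T0 -> a
  T1 -> c
  T2 -> b
  X3 -> A A
  X4 -> S T0

CYK fill, restricted to cells inside w[5..6]:
  T[5,5] 'a' = {C,T0}  orig:{C}
  T[6,6] 'c' = {B,T1}  orig:{B}
  T[5,6] 'ac' = {A}

Original NTs in T[5,6] deriving "ac": ["A"]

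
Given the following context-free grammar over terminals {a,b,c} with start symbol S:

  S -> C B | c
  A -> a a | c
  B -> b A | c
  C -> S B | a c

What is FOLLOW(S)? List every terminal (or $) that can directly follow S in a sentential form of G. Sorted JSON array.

Compute FIRST by fixpoint:
iter 1:
  A via A→a a: +{a}
  A via A→c: +{c}
  B via B→b A: +{b}
  B via B→c: +{c}
  C via C→a c: +{a}
  S via S→C B: +{a}
  S via S→c: +{c}
  S: {a,c}  A: {a,c}  B: {b,c}  C: {a}
iter 2:
  C via C→S B: +{c}
  S: {a,c}  A: {a,c}  B: {b,c}  C: {a,c}
iter 3: (stable)
  S: {a,c}  A: {a,c}  B: {b,c}  C: {a,c}

Compute FOLLOW by fixpoint:
FOLLOW(S) := {$}
iter 1:
  C→S B: FOLLOW(S) ⊇ FIRST(B) = {b,c}; new: +{b,c}
  S→C B: FOLLOW(C) ⊇ FIRST(B) = {b,c}; new: +{b,c}
  S→C B: FOLLOW(B) ⊇ FOLLOW(S) ⊇ {$,b,c}; new: +{$,b,c}
  FOLLOW(S)={$,b,c}  FOLLOW(A)={}  FOLLOW(B)={$,b,c}  FOLLOW(C)={b,c}
iter 2:
  B→b A: FOLLOW(A) ⊇ FOLLOW(B) ⊇ {$,b,c}; new: +{$,b,c}
  FOLLOW(S)={$,b,c}  FOLLOW(A)={$,b,c}  FOLLOW(B)={$,b,c}  FOLLOW(C)={b,c}
iter 3: — fixpoint
  FOLLOW(S)={$,b,c}  FOLLOW(A)={$,b,c}  FOLLOW(B)={$,b,c}  FOLLOW(C)={b,c}

FOLLOW(S) = ["$", "b", "c"]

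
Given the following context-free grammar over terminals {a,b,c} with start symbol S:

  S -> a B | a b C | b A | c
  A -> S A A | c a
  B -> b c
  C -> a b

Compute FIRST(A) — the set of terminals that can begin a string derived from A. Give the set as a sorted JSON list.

Compute FIRST by fixpoint:
[1]
  A via A→c a: +{c}
  B via B→b c: +{b}
  C via C→a b: +{a}
  S via S→a B: +{a}
  S via S→b A: +{b}
  S via S→c: +{c}
  S: {a,b,c}  A: {c}  B: {b}  C: {a}
[2]
  A via A→S A A: +{a,b}
  S: {a,b,c}  A: {a,b,c}  B: {b}  C: {a}
[3] done
  S: {a,b,c}  A: {a,b,c}  B: {b}  C: {a}

FIRST(A) = ["a", "b", "c"]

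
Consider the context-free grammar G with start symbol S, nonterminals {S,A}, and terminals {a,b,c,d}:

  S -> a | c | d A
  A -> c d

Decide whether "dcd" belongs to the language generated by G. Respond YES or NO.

Convert to CNF:
  S -> T1 A | a | c
  A -> T0 T1
  T0 -> c
  T1 -> d

Fill CYK table bottom-up:
  [0..0]={T1}  "d"  orig:{}
  [1..1]={S,T0}  "c"  orig:{S}
  [2..2]={T1}  "d"  orig:{}
  [0..1]=∅  "dc"
  [1..2]={A}  "cd"
  [0..2]={S}  "dcd"

S ∈ T[0,2] ⇒ YES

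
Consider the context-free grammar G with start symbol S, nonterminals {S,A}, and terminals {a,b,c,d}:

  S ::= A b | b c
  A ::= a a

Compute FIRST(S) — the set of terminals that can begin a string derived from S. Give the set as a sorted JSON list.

Compute FIRST by fixpoint:
round 1:
  A via A→a a: +{a}
  S via S→A b: +{a}
  S via S→b c: +{b}
  FIRST(S)={a,b}  FIRST(A)={a}
round 2: (stable)
  FIRST(S)={a,b}  FIRST(A)={a}

FIRST(S) = ["a", "b"]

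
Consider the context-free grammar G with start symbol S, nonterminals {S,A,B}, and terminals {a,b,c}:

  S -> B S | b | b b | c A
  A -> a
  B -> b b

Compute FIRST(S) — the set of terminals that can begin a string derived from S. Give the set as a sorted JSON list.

Compute FIRST by fixpoint:
pass 1:
  A via A→a: +{a}
  B via B→b b: +{b}
  S via S→B S: +{b}
  S via S→c A: +{c}
  FIRST[S]={b,c}  FIRST[A]={a}  FIRST[B]={b}
pass 2: (no change)
  FIRST[S]={b,c}  FIRST[A]={a}  FIRST[B]={b}

FIRST(S) = ["b", "c"]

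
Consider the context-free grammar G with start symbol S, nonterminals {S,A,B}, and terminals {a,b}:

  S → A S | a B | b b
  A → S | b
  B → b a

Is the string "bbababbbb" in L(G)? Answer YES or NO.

Convert to CNF:
  S -> A S | T0 B | T1 T1
  A -> A S | T0 B | T1 T1 | b
  B -> T1 T0
  T0 -> a
  T1 -> b

Fill CYK table bottom-up:
  [0..0]={A,T1}  "b"  orig:{A}
  [1..1]={A,T1}  "b"  orig:{A}
  [2..2]={T0}  "a"  orig:{}
  [3..3]={A,T1}  "b"  orig:{A}
  [4..4]={T0}  "a"  orig:{}
  [5..5]={A,T1}  "b"  orig:{A}
  [6..6]={A,T1}  "b"  orig:{A}
  [7..7]={A,T1}  "b"  orig:{A}
  [8..8]={A,T1}  "b"  orig:{A}
  [0..1]={A,S}  "bb"
  [1..2]={B}  "ba"
  [2..3]=∅  "ab"
  [3..4]={B}  "ba"
  [4..5]=∅  "ab"
  [5..6]={A,S}  "bb"
  [6..7]={A,S}  "bb"
  [7..8]={A,S}  "bb"
  [0..2]=∅  "bba"
  [1..3]=∅  "bab"
  [2..4]={A,S}  "aba"
  [3..5]=∅  "bab"
  [4..6]=∅  "abb"
  [5..7]={A,S}  "bbb"
  [6..8]={A,S}  "bbb"
  [0..3]=∅  "bbab"
  [1..4]={A,S}  "baba"
  [2..5]=∅  "abab"
  [3..6]=∅  "babb"
  [4..7]=∅  "abbb"
  [5..8]={A,S}  "bbbb"
  [0..4]={A,S}  "bbaba"
  [1..5]=∅  "babab"
  [2..6]={A,S}  "ababb"
  [3..7]=∅  "babbb"
  [4..8]=∅  "abbbb"
  [0..5]=∅  "bbabab"
  [1..6]={A,S}  "bababb"
  [2..7]={A,S}  "ababbb"
  [3..8]=∅  "babbbb"
  [0..6]={A,S}  "bbababb"
  [1..7]={A,S}  "bababbb"
  [2..8]={A,S}  "ababbbb"
  [0..7]={A,S}  "bbababbb"
  [1..8]={A,S}  "bababbbb"
  [0..8]={A,S}  "bbababbbb"

S ∈ T[0,8] ⇒ YES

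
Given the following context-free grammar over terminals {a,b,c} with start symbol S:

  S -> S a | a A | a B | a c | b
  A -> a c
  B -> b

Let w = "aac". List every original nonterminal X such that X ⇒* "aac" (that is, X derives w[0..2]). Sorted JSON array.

CNF form of G:
  S -> S T0 | T0 A | T0 B | T0 T1 | b
  A -> T0 T1
  B -> b
  T0 -> a
  T1 -> c

CYK table (by increasing span) (cells [i..j] with 0 ≤ i ≤ j ≤ 2 only):
  cell(0,0) a: {T0}  orig:{}
  cell(1,1) a: {T0}  orig:{}
  cell(2,2) c: {T1}  orig:{}
  cell(0,1) aa: ∅
  cell(1,2) ac: {A,S}
  cell(0,2) aac: {S}

Original NTs in T[0,2] deriving "aac": ["S"]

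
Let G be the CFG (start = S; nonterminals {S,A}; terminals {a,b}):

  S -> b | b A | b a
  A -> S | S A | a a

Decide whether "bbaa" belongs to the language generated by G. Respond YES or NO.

CNF form of G:
  S -> T1 A | T1 T0 | b
  A -> S A | T0 T0 | T1 A | T1 T0 | b
  T0 -> a
  T1 -> b

Fill CYK table bottom-up:
  [0..0]={A,S,T1}  "b"  orig:{A,S}
  [1..1]={A,S,T1}  "b"  orig:{A,S}
  [2..2]={T0}  "a"  orig:{}
  [3..3]={T0}  "a"  orig:{}
  [0..1]={A,S}  "bb"
  [1..2]={A,S}  "ba"
  [2..3]={A}  "aa"
  [0..2]={A,S}  "bba"
  [1..3]={A,S}  "baa"
  [0..3]={A,S}  "bbaa"

S ∈ T[0,3] ⇒ YES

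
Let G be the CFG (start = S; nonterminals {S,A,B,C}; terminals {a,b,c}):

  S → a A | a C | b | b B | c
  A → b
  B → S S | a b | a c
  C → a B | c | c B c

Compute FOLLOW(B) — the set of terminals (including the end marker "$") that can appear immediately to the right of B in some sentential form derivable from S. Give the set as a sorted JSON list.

Compute FIRST by fixpoint:
[1]
  A via A→b: +{b}
  B via B→a b: +{a}
  C via C→a B: +{a}
  C via C→c: +{c}
  S via S→a A: +{a}
  S via S→b: +{b}
  S via S→c: +{c}
  S: {a,b,c}  A: {b}  B: {a}  C: {a,c}
[2]
  B via B→S S: +{b,c}
  S: {a,b,c}  A: {b}  B: {a,b,c}  C: {a,c}
[3] done
  S: {a,b,c}  A: {b}  B: {a,b,c}  C: {a,c}

Compute FOLLOW by fixpoint:
seed FOLLOW(S) with $
iter 1:
  B→S S: FOLLOW(S) ⊇ FIRST(S) = {a,b,c}; new: +{a,b,c}
  C→c B c: FOLLOW(B) ⊇ FIRST(c) = {c}; new: +{c}
  S→a A: FOLLOW(A) ⊇ FOLLOW(S) ⊇ {$,a,b,c}; new: +{$,a,b,c}
  S→a C: FOLLOW(C) ⊇ FOLLOW(S) ⊇ {$,a,b,c}; new: +{$,a,b,c}
  S→b B: FOLLOW(B) ⊇ FOLLOW(S) ⊇ {$,a,b,c}; new: +{$,a,b}
  FOLLOW[S]={$,a,b,c}  FOLLOW[A]={$,a,b,c}  FOLLOW[B]={$,a,b,c}  FOLLOW[C]={$,a,b,c}
iter 2: done
  FOLLOW[S]={$,a,b,c}  FOLLOW[A]={$,a,b,c}  FOLLOW[B]={$,a,b,c}  FOLLOW[C]={$,a,b,c}

FOLLOW(B) = ["$", "a", "b", "c"]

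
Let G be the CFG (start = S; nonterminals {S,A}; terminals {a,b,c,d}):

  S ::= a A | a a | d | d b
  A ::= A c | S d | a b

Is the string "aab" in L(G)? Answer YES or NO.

Convert to CNF:
  S -> T1 T3 | T2 A | T2 T2 | d
  A -> A T0 | S T1 | T2 T3
  T0 -> c
  T1 -> d
  T2 -> a
  T3 -> b

CYK table (by increasing span):
  cell(0,0) a: {T2}  orig:{}
  cell(1,1) a: {T2}  orig:{}
  cell(2,2) b: {T3}  orig:{}
  cell(0,1) aa: {S}
  cell(1,2) ab: {A}
  cell(0,2) aab: {S}

S ∈ T[0,2] ⇒ YES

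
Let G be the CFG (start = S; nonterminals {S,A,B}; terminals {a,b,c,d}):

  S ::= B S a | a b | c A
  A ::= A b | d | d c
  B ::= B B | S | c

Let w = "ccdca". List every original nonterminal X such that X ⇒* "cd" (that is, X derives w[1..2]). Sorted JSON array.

CNF form of G:
  S -> B X5 | T2 A | T3 T0
  A -> A T0 | T1 T2 | d
  B -> B B | B X4 | T2 A | T3 T0 | c
  T0 -> b
  T1 -> d
  T2 -> c
  T3 -> a
  X4 -> S T3
  X5 -> S T3

CYK fill (cells [i..j] with 1 ≤ i ≤ j ≤ 2 only):
  [1..1]={B,T2}  "c"  orig:{B}
  [2..2]={A,T1}  "d"  orig:{A}
  [1..2]={B,S}  "cd"

Original NTs in T[1,2] deriving "cd": ["B", "S"]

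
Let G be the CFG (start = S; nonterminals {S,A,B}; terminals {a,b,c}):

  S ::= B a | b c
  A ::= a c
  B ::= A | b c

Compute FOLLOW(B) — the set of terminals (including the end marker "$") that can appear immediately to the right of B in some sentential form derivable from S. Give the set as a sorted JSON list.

Compute FIRST by fixpoint:
round 1:
  A via A→a c: +{a}
  B via B→A: +{a}
  B via B→b c: +{b}
  S via S→B a: +{a,b}
  FIRST(S)={a,b}  FIRST(A)={a}  FIRST(B)={a,b}
round 2: (stable)
  FIRST(S)={a,b}  FIRST(A)={a}  FIRST(B)={a,b}

FOLLOW sets:
seed FOLLOW(S) with $
iter 1:
  S→B a: FOLLOW(B) ⊇ FIRST(a) = {a}; new: +{a}
  FOLLOW(S)={$}  FOLLOW(A)={}  FOLLOW(B)={a}
iter 2:
  B→A: FOLLOW(A) ⊇ FOLLOW(B) ⊇ {a}; new: +{a}
  FOLLOW(S)={$}  FOLLOW(A)={a}  FOLLOW(B)={a}
iter 3: (stable)
  FOLLOW(S)={$}  FOLLOW(A)={a}  FOLLOW(B)={a}

FOLLOW(B) = ["a"]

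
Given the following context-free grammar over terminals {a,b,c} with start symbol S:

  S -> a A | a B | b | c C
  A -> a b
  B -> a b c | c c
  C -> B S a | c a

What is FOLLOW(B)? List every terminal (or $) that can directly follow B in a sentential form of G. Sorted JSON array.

FIRST sets, iterate to fixpoint:
pass 1:
  A via A→a b: +{a}
  B via B→a b c: +{a}
  B via B→c c: +{c}
  C via C→B S a: +{a,c}
  S via S→a A: +{a}
  S via S→b: +{b}
  S via S→c C: +{c}
  S: {a,b,c}  A: {a}  B: {a,c}  C: {a,c}
pass 2: done
  S: {a,b,c}  A: {a}  B: {a,c}  C: {a,c}

FOLLOW sets:
FOLLOW(S) := {$}
iter 1:
  C→B S a: FOLLOW(B) ⊇ FIRST(S) = {a,b,c}; new: +{a,b,c}
  C→B S a: FOLLOW(S) ⊇ FIRST(a) = {a}; new: +{a}
  S→a A: FOLLOW(A) ⊇ FOLLOW(S) ⊇ {$,a}; new: +{$,a}
  S→a B: FOLLOW(B) ⊇ FOLLOW(S) ⊇ {$,a}; new: +{$}
  S→c C: FOLLOW(C) ⊇ FOLLOW(S) ⊇ {$,a}; new: +{$,a}
  FOLLOW(S)={$,a}  FOLLOW(A)={$,a}  FOLLOW(B)={$,a,b,c}  FOLLOW(C)={$,a}
iter 2: done
  FOLLOW(S)={$,a}  FOLLOW(A)={$,a}  FOLLOW(B)={$,a,b,c}  FOLLOW(C)={$,a}

FOLLOW(B) = ["$", "a", "b", "c"]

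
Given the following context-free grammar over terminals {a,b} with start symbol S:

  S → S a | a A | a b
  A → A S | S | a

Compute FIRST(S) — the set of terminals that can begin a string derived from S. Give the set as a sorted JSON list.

Compute FIRST by fixpoint:
pass 1:
  A via A→a: +{a}
  S via S→a A: +{a}
  S: {a}  A: {a}
pass 2: — fixpoint
  S: {a}  A: {a}

FIRST(S) = ["a"]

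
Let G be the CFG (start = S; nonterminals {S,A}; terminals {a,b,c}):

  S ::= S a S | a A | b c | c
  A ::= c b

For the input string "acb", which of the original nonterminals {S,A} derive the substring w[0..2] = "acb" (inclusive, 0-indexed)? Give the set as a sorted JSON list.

Convert to CNF:
  S -> S X3 | T1 T0 | T2 A | c
  A -> T0 T1
  T0 -> c
  T1 -> b
  T2 -> a
  X3 -> T2 S

CYK table (by increasing span) — only the sub-triangle for w[0..2]:
  [0..0]={T2}  "a"  orig:{}
  [1..1]={S,T0}  "c"  orig:{S}
  [2..2]={T1}  "b"  orig:{}
  [0..1]={X3}  "ac"  orig:{}
  [1..2]={A}  "cb"
  [0..2]={S}  "acb"

Original NTs in T[0,2] deriving "acb": ["S"]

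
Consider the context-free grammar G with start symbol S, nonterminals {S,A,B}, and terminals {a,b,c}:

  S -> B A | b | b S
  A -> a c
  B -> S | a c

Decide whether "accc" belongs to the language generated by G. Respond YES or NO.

CNF form of G:
  S -> B A | T2 S | b
  A -> T0 T1
  B -> B A | T0 T1 | T2 S | b
  T0 -> a
  T1 -> c
  T2 -> b

CYK table (by increasing span):
  T[0,0] 'a' = {T0}  orig:{}
  T[1,1] 'c' = {T1}  orig:{}
  T[2,2] 'c' = {T1}  orig:{}
  T[3,3] 'c' = {T1}  orig:{}
  T[0,1] 'ac' = {A,B}
  T[1,2] 'cc' = ∅
  T[2,3] 'cc' = ∅
  T[0,2] 'acc' = ∅
  T[1,3] 'ccc' = ∅
  T[0,3] 'accc' = ∅

S ∉ T[0,3] ⇒ NO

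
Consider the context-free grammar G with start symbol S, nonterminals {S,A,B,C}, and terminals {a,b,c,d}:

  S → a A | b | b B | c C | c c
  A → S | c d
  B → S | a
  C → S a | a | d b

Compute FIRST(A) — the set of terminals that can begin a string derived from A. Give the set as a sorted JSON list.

FIRST iteration:
pass 1:
  A via A→c d: +{c}
  B via B→a: +{a}
  C via C→a: +{a}
  C via C→d b: +{d}
  S via S→a A: +{a}
  S via S→b: +{b}
  S via S→c C: +{c}
  FIRST[S]={a,b,c}  FIRST[A]={c}  FIRST[B]={a}  FIRST[C]={a,d}
pass 2:
  A via A→S: +{a,b}
  B via B→S: +{b,c}
  C via C→S a: +{b,c}
  FIRST[S]={a,b,c}  FIRST[A]={a,b,c}  FIRST[B]={a,b,c}  FIRST[C]={a,b,c,d}
pass 3: — fixpoint
  FIRST[S]={a,b,c}  FIRST[A]={a,b,c}  FIRST[B]={a,b,c}  FIRST[C]={a,b,c,d}

FIRST(A) = ["a", "b", "c"]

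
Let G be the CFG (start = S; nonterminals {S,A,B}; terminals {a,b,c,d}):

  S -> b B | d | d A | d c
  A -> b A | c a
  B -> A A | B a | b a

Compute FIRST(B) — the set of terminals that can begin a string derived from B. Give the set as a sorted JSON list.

Compute FIRST by fixpoint:
pass 1:
  A via A→b A: +{b}
  A via A→c a: +{c}
  B via B→A A: +{b,c}
  S via S→b B: +{b}
  S via S→d: +{d}
  S: {b,d}  A: {b,c}  B: {b,c}
pass 2: (no change)
  S: {b,d}  A: {b,c}  B: {b,c}

FIRST(B) = ["b", "c"]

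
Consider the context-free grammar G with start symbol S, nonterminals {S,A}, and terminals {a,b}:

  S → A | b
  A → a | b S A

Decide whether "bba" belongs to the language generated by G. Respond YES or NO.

Convert to CNF:
  S -> T0 X2 | a | b
  A -> T0 X1 | a
  T0 -> b
  X1 -> S A
  X2 -> S A

Fill CYK table bottom-up:
  T[0,0] 'b' = {S,T0}  orig:{S}
  T[1,1] 'b' = {S,T0}  orig:{S}
  T[2,2] 'a' = {A,S}
  T[0,1] 'bb' = ∅
  T[1,2] 'ba' = {X1,X2}  orig:{}
  T[0,2] 'bba' = {A,S}

S ∈ T[0,2] ⇒ YES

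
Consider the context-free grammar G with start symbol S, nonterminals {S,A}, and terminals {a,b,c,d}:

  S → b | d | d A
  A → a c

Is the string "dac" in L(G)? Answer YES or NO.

Convert to CNF:
  S -> T2 A | b | d
  A -> T0 T1
  T0 -> a
  T1 -> c
  T2 -> d

CYK table (by increasing span):
  T[0,0] 'd' = {S,T2}  orig:{S}
  T[1,1] 'a' = {T0}  orig:{}
  T[2,2] 'c' = {T1}  orig:{}
  T[0,1] 'da' = ∅
  T[1,2] 'ac' = {A}
  T[0,2] 'dac' = {S}

S ∈ T[0,2] ⇒ YES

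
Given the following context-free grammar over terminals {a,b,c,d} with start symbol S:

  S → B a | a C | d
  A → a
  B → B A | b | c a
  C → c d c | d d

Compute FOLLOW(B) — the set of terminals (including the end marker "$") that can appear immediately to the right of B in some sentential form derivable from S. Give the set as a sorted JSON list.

Compute FIRST by fixpoint:
pass 1:
  A via A→a: +{a}
  B via B→b: +{b}
  B via B→c a: +{c}
  C via C→c d c: +{c}
  C via C→d d: +{d}
  S via S→B a: +{b,c}
  S via S→a C: +{a}
  S via S→d: +{d}
  FIRST[S]={a,b,c,d}  FIRST[A]={a}  FIRST[B]={b,c}  FIRST[C]={c,d}
pass 2: done
  FIRST[S]={a,b,c,d}  FIRST[A]={a}  FIRST[B]={b,c}  FIRST[C]={c,d}

FOLLOW sets:
initialize: $ ∈ FOLLOW(S)
iter 1:
  B→B A: FOLLOW(B) ⊇ FIRST(A) = {a}; new: +{a}
  B→B A: FOLLOW(A) ⊇ FOLLOW(B) ⊇ {a}; new: +{a}
  S→a C: FOLLOW(C) ⊇ FOLLOW(S) ⊇ {$}; new: +{$}
  S: {$}  A: {a}  B: {a}  C: {$}
iter 2: done
  S: {$}  A: {a}  B: {a}  C: {$}

FOLLOW(B) = ["a"]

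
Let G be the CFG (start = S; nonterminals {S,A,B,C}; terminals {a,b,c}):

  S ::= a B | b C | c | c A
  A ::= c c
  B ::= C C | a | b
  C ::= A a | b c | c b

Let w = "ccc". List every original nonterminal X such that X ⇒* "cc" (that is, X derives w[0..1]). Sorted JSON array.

CNF form of G:
  S -> T0 A | T1 B | T2 C | c
  A -> T0 T0
  B -> C C | a | b
  C -> A T1 | T0 T2 | T2 T0
  T0 -> c
  T1 -> a
  T2 -> b

CYK table (by increasing span) — only the sub-triangle for w[0..1]:
  T[0,0] 'c' = {S,T0}  orig:{S}
  T[1,1] 'c' = {S,T0}  orig:{S}
  T[0,1] 'cc' = {A}

Original NTs in T[0,1] deriving "cc": ["A"]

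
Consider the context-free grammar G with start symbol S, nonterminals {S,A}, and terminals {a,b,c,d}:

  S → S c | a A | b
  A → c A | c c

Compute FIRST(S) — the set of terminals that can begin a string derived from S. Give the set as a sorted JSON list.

FIRST iteration:
pass 1:
  A via A→c A: +{c}
  S via S→a A: +{a}
  S via S→b: +{b}
  FIRST(S)={a,b}  FIRST(A)={c}
pass 2: (no change)
  FIRST(S)={a,b}  FIRST(A)={c}

FIRST(S) = ["a", "b"]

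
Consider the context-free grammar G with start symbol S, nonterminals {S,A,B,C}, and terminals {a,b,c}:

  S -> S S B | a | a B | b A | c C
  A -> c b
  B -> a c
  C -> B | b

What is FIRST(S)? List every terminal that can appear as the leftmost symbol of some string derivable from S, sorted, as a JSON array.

FIRST sets, iterate to fixpoint:
pass 1:
  A via A→c b: +{c}
  B via B→a c: +{a}
  C via C→B: +{a}
  C via C→b: +{b}
  S via S→a: +{a}
  S via S→b A: +{b}
  S via S→c C: +{c}
  S: {a,b,c}  A: {c}  B: {a}  C: {a,b}
pass 2: done
  S: {a,b,c}  A: {c}  B: {a}  C: {a,b}

FIRST(S) = ["a", "b", "c"]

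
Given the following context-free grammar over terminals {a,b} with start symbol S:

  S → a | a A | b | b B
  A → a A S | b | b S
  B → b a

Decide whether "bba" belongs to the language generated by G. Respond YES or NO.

Convert to CNF:
  S -> T0 A | T1 B | a | b
  A -> T0 X2 | T1 S | b
  B -> T1 T0
  T0 -> a
  T1 -> b
  X2 -> A S

CYK table (by increasing span):
  cell(0,0) b: {A,S,T1}  orig:{A,S}
  cell(1,1) b: {A,S,T1}  orig:{A,S}
  cell(2,2) a: {S,T0}  orig:{S}
  cell(0,1) bb: {A,X2}  orig:{A}
  cell(1,2) ba: {A,B,X2}  orig:{A,B}
  cell(0,2) bba: {S,X2}  orig:{S}

S ∈ T[0,2] ⇒ YES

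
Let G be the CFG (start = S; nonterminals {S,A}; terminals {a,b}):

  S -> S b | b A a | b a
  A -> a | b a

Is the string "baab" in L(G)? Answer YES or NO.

Convert to CNF:
  S -> S T0 | T0 T1 | T0 X2
  A -> T0 T1 | a
  T0 -> b
  T1 -> a
  X2 -> A T1

CYK table (by increasing span):
  T[0,0] 'b' = {T0}  orig:{}
  T[1,1] 'a' = {A,T1}  orig:{A}
  T[2,2] 'a' = {A,T1}  orig:{A}
  T[3,3] 'b' = {T0}  orig:{}
  T[0,1] 'ba' = {A,S}
  T[1,2] 'aa' = {X2}  orig:{}
  T[2,3] 'ab' = ∅
  T[0,2] 'baa' = {S,X2}  orig:{S}
  T[1,3] 'aab' = ∅
  T[0,3] 'baab' = {S}

S ∈ T[0,3] ⇒ YES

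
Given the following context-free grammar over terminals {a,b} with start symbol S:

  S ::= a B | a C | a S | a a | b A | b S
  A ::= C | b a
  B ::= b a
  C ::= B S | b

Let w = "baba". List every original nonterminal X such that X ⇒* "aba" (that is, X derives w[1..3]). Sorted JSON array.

Convert to CNF:
  S -> T0 A | T0 S | T1 B | T1 C | T1 S | T1 T1
  A -> B S | T0 T1 | b
  B -> T0 T1
  C -> B S | b
  T0 -> b
  T1 -> a

Fill CYK table bottom-up — only the sub-triangle for w[1..3]:
  cell(1,1) a: {T1}  orig:{}
  cell(2,2) b: {A,C,T0}  orig:{A,C}
  cell(3,3) a: {T1}  orig:{}
  cell(1,2) ab: {S}
  cell(2,3) ba: {A,B}
  cell(1,3) aba: {S}

Original NTs in T[1,3] deriving "aba": ["S"]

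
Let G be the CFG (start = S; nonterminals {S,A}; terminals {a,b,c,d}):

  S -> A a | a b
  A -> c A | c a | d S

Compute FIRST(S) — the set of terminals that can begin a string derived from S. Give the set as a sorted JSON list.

FIRST iteration:
round 1:
  A via A→c A: +{c}
  A via A→d S: +{d}
  S via S→A a: +{c,d}
  S via S→a b: +{a}
  S: {a,c,d}  A: {c,d}
round 2: done
  S: {a,c,d}  A: {c,d}

FIRST(S) = ["a", "c", "d"]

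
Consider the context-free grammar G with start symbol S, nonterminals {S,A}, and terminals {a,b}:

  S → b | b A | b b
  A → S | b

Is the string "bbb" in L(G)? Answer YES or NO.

Convert to CNF:
  S -> T0 A | T0 T0 | b
  A -> T0 A | T0 T0 | b
  T0 -> b

CYK table (by increasing span):
  [0..0]={A,S,T0}  "b"  orig:{A,S}
  [1..1]={A,S,T0}  "b"  orig:{A,S}
  [2..2]={A,S,T0}  "b"  orig:{A,S}
  [0..1]={A,S}  "bb"
  [1..2]={A,S}  "bb"
  [0..2]={A,S}  "bbb"

S ∈ T[0,2] ⇒ YES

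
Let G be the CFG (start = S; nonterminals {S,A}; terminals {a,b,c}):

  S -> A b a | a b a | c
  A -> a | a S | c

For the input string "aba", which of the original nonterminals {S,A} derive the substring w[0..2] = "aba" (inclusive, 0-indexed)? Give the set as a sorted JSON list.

CNF form of G:
  S -> A X2 | T0 X3 | c
  A -> T0 S | a | c
  T0 -> a
  T1 -> b
  X2 -> T1 T0
  X3 -> T1 T0

CYK table (by increasing span) (cells [i..j] with 0 ≤ i ≤ j ≤ 2 only):
  T[0,0] 'a' = {A,T0}  orig:{A}
  T[1,1] 'b' = {T1}  orig:{}
  T[2,2] 'a' = {A,T0}  orig:{A}
  T[0,1] 'ab' = ∅
  T[1,2] 'ba' = {X2,X3}  orig:{}
  T[0,2] 'aba' = {S}

Original NTs in T[0,2] deriving "aba": ["S"]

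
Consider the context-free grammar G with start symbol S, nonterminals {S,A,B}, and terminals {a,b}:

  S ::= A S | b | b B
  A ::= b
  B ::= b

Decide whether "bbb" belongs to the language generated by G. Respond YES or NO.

CNF form of G:
  S -> A S | T0 B | b
  A -> b
  B -> b
  T0 -> b

Fill CYK table bottom-up:
  cell(0,0) b: {A,B,S,T0}  orig:{A,B,S}
  cell(1,1) b: {A,B,S,T0}  orig:{A,B,S}
  cell(2,2) b: {A,B,S,T0}  orig:{A,B,S}
  cell(0,1) bb: {S}
  cell(1,2) bb: {S}
  cell(0,2) bbb: {S}

S ∈ T[0,2] ⇒ YES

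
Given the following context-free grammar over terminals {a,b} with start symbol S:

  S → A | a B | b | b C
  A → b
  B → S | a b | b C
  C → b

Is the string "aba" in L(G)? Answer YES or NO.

Convert to CNF:
  S -> T0 B | T1 C | b
  A -> b
  B -> T0 B | T0 T1 | T1 C | b
  C -> b
  T0 -> a
  T1 -> b

CYK fill:
  T[0,0] 'a' = {T0}  orig:{}
  T[1,1] 'b' = {A,B,C,S,T1}  orig:{A,B,C,S}
  T[2,2] 'a' = {T0}  orig:{}
  T[0,1] 'ab' = {B,S}
  T[1,2] 'ba' = ∅
  T[0,2] 'aba' = ∅

S ∉ T[0,2] ⇒ NO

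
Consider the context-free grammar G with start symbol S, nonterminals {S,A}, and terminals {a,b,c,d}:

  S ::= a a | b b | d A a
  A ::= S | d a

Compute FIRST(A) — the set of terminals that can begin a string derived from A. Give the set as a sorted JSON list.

FIRST sets, iterate to fixpoint:
[1]
  A via A→d a: +{d}
  S via S→a a: +{a}
  S via S→b b: +{b}
  S via S→d A a: +{d}
  S: {a,b,d}  A: {d}
[2]
  A via A→S: +{a,b}
  S: {a,b,d}  A: {a,b,d}
[3] — fixpoint
  S: {a,b,d}  A: {a,b,d}

FIRST(A) = ["a", "b", "d"]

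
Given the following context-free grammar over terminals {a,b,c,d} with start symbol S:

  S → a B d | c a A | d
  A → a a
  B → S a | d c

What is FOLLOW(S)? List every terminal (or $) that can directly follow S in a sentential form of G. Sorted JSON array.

FIRST sets, iterate to fixpoint:
[1]
  A via A→a a: +{a}
  B via B→d c: +{d}
  S via S→a B d: +{a}
  S via S→c a A: +{c}
  S via S→d: +{d}
  S: {a,c,d}  A: {a}  B: {d}
[2]
  B via B→S a: +{a,c}
  S: {a,c,d}  A: {a}  B: {a,c,d}
[3] done
  S: {a,c,d}  A: {a}  B: {a,c,d}

FOLLOW sets:
FOLLOW(S) := {$}
round 1:
  B→S a: FOLLOW(S) ⊇ FIRST(a) = {a}; new: +{a}
  S→a B d: FOLLOW(B) ⊇ FIRST(d) = {d}; new: +{d}
  S→c a A: FOLLOW(A) ⊇ FOLLOW(S) ⊇ {$,a}; new: +{$,a}
  FOLLOW(S)={$,a}  FOLLOW(A)={$,a}  FOLLOW(B)={d}
round 2: — fixpoint
  FOLLOW(S)={$,a}  FOLLOW(A)={$,a}  FOLLOW(B)={d}

FOLLOW(S) = ["$", "a"]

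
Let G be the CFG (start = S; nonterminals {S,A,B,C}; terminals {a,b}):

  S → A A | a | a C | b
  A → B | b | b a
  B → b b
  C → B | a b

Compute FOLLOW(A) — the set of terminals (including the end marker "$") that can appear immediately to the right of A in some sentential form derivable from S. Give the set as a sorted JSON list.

FIRST sets, iterate to fixpoint:
[1]
  A via A→b: +{b}
  B via B→b b: +{b}
  C via C→B: +{b}
  C via C→a b: +{a}
  S via S→A A: +{b}
  S via S→a: +{a}
  S: {a,b}  A: {b}  B: {b}  C: {a,b}
[2] (no change)
  S: {a,b}  A: {b}  B: {b}  C: {a,b}

FOLLOW iteration:
FOLLOW(S) := {$}
pass 1:
  S→A A: FOLLOW(A) ⊇ FIRST(A) = {b}; new: +{b}
  S→A A: FOLLOW(A) ⊇ FOLLOW(S) ⊇ {$}; new: +{$}
  S→a C: FOLLOW(C) ⊇ FOLLOW(S) ⊇ {$}; new: +{$}
  S: {$}  A: {$,b}  B: {}  C: {$}
pass 2:
  A→B: FOLLOW(B) ⊇ FOLLOW(A) ⊇ {$,b}; new: +{$,b}
  S: {$}  A: {$,b}  B: {$,b}  C: {$}
pass 3: (no change)
  S: {$}  A: {$,b}  B: {$,b}  C: {$}

FOLLOW(A) = ["$", "b"]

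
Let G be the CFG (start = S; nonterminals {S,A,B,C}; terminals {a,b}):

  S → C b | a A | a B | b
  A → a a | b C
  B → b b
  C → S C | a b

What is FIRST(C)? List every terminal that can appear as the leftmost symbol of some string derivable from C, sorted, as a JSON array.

Compute FIRST by fixpoint:
pass 1:
  A via A→a a: +{a}
  A via A→b C: +{b}
  B via B→b b: +{b}
  C via C→a b: +{a}
  S via S→C b: +{a}
  S via S→b: +{b}
  FIRST[S]={a,b}  FIRST[A]={a,b}  FIRST[B]={b}  FIRST[C]={a}
pass 2:
  C via C→S C: +{b}
  FIRST[S]={a,b}  FIRST[A]={a,b}  FIRST[B]={b}  FIRST[C]={a,b}
pass 3: — fixpoint
  FIRST[S]={a,b}  FIRST[A]={a,b}  FIRST[B]={b}  FIRST[C]={a,b}

FIRST(C) = ["a", "b"]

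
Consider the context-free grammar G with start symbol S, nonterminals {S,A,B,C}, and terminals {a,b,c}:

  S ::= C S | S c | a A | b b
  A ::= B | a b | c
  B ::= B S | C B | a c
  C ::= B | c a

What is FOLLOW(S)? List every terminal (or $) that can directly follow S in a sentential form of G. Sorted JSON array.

FIRST iteration:
[1]
  A via A→a b: +{a}
  A via A→c: +{c}
  B via B→a c: +{a}
  C via C→B: +{a}
  C via C→c a: +{c}
  S via S→C S: +{a,c}
  S via S→b b: +{b}
  FIRST(S)={a,b,c}  FIRST(A)={a,c}  FIRST(B)={a}  FIRST(C)={a,c}
[2]
  B via B→C B: +{c}
  FIRST(S)={a,b,c}  FIRST(A)={a,c}  FIRST(B)={a,c}  FIRST(C)={a,c}
[3] (stable)
  FIRST(S)={a,b,c}  FIRST(A)={a,c}  FIRST(B)={a,c}  FIRST(C)={a,c}

Compute FOLLOW by fixpoint:
seed FOLLOW(S) with $
round 1:
  B→B S: FOLLOW(B) ⊇ FIRST(S) = {a,b,c}; new: +{a,b,c}
  B→B S: FOLLOW(S) ⊇ FOLLOW(B) ⊇ {a,b,c}; new: +{a,b,c}
  B→C B: FOLLOW(C) ⊇ FIRST(B) = {a,c}; new: +{a,c}
  S→C S: FOLLOW(C) ⊇ FIRST(S) = {a,b,c}; new: +{b}
  S→a A: FOLLOW(A) ⊇ FOLLOW(S) ⊇ {$,a,b,c}; new: +{$,a,b,c}
  FOLLOW(S)={$,a,b,c}  FOLLOW(A)={$,a,b,c}  FOLLOW(B)={a,b,c}  FOLLOW(C)={a,b,c}
round 2:
  A→B: FOLLOW(B) ⊇ FOLLOW(A) ⊇ {$,a,b,c}; new: +{$}
  FOLLOW(S)={$,a,b,c}  FOLLOW(A)={$,a,b,c}  FOLLOW(B)={$,a,b,c}  FOLLOW(C)={a,b,c}
round 3: done
  FOLLOW(S)={$,a,b,c}  FOLLOW(A)={$,a,b,c}  FOLLOW(B)={$,a,b,c}  FOLLOW(C)={a,b,c}

FOLLOW(S) = ["$", "a", "b", "c"]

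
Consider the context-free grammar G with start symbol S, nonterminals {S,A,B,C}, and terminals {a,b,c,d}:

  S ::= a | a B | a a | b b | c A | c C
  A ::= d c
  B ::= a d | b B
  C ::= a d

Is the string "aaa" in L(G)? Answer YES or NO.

CNF form of G:
  S -> T1 A | T1 C | T2 B | T2 T2 | T3 T3 | a
  A -> T0 T1
  B -> T2 T0 | T3 B
  C -> T2 T0
  T0 -> d
  T1 -> c
  T2 -> a
  T3 -> b

Fill CYK table bottom-up:
  [0..0]={S,T2}  "a"  orig:{S}
  [1..1]={S,T2}  "a"  orig:{S}
  [2..2]={S,T2}  "a"  orig:{S}
  [0..1]={S}  "aa"
  [1..2]={S}  "aa"
  [0..2]=∅  "aaa"

S ∉ T[0,2] ⇒ NO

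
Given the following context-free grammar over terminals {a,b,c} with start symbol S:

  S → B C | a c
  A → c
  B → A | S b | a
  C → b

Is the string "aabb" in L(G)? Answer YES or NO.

CNF form of G:
  S -> B C | T1 T2
  A -> c
  B -> S T0 | a | c
  C -> b
  T0 -> b
  T1 -> a
  T2 -> c

CYK table (by increasing span):
  [0..0]={B,T1}  "a"  orig:{B}
  [1..1]={B,T1}  "a"  orig:{B}
  [2..2]={C,T0}  "b"  orig:{C}
  [3..3]={C,T0}  "b"  orig:{C}
  [0..1]=∅  "aa"
  [1..2]={S}  "ab"
  [2..3]=∅  "bb"
  [0..2]=∅  "aab"
  [1..3]={B}  "abb"
  [0..3]=∅  "aabb"

S ∉ T[0,3] ⇒ NO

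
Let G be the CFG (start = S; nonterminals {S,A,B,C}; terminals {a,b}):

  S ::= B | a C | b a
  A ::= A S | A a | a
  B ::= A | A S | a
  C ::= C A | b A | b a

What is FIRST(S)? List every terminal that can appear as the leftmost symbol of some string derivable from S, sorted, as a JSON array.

FIRST iteration:
[1]
  A via A→a: +{a}
  B via B→A: +{a}
  C via C→b A: +{b}
  S via S→B: +{a}
  S via S→b a: +{b}
  FIRST(S)={a,b}  FIRST(A)={a}  FIRST(B)={a}  FIRST(C)={b}
[2] (no change)
  FIRST(S)={a,b}  FIRST(A)={a}  FIRST(B)={a}  FIRST(C)={b}

FIRST(S) = ["a", "b"]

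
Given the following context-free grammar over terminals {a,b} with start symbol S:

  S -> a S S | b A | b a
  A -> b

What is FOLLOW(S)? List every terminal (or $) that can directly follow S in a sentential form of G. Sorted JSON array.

FIRST iteration:
iter 1:
  A via A→b: +{b}
  S via S→a S S: +{a}
  S via S→b A: +{b}
  FIRST(S)={a,b}  FIRST(A)={b}
iter 2: done
  FIRST(S)={a,b}  FIRST(A)={b}

FOLLOW sets:
initialize: $ ∈ FOLLOW(S)
iter 1:
  S→a S S: FOLLOW(S) ⊇ FIRST(S) = {a,b}; new: +{a,b}
  S→b A: FOLLOW(A) ⊇ FOLLOW(S) ⊇ {$,a,b}; new: +{$,a,b}
  FOLLOW(S)={$,a,b}  FOLLOW(A)={$,a,b}
iter 2: (stable)
  FOLLOW(S)={$,a,b}  FOLLOW(A)={$,a,b}

FOLLOW(S) = ["$", "a", "b"]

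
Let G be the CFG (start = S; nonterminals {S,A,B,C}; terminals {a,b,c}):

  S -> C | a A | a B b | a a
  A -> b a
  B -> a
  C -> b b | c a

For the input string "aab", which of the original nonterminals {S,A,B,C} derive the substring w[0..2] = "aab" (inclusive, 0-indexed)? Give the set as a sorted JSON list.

CNF form of G:
  S -> T0 T0 | T1 A | T1 T1 | T1 X3 | T2 T1
  A -> T0 T1
  B -> a
  C -> T0 T0 | T2 T1
  T0 -> b
  T1 -> a
  T2 -> c
  X3 -> B T0

Fill CYK table bottom-up (cells [i..j] with 0 ≤ i ≤ j ≤ 2 only):
  T[0,0] 'a' = {B,T1}  orig:{B}
  T[1,1] 'a' = {B,T1}  orig:{B}
  T[2,2] 'b' = {T0}  orig:{}
  T[0,1] 'aa' = {S}
  T[1,2] 'ab' = {X3}  orig:{}
  T[0,2] 'aab' = {S}

Original NTs in T[0,2] deriving "aab": ["S"]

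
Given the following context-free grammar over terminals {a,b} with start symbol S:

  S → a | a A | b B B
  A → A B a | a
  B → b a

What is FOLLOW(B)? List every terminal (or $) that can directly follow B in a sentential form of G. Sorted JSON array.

Compute FIRST by fixpoint:
iter 1:
  A via A→a: +{a}
  B via B→b a: +{b}
  S via S→a: +{a}
  S via S→b B B: +{b}
  FIRST(S)={a,b}  FIRST(A)={a}  FIRST(B)={b}
iter 2: done
  FIRST(S)={a,b}  FIRST(A)={a}  FIRST(B)={b}

FOLLOW iteration:
FOLLOW(S) := {$}
pass 1:
  A→A B a: FOLLOW(A) ⊇ FIRST(B) = {b}; new: +{b}
  A→A B a: FOLLOW(B) ⊇ FIRST(a) = {a}; new: +{a}
  S→a A: FOLLOW(A) ⊇ FOLLOW(S) ⊇ {$}; new: +{$}
  S→b B B: FOLLOW(B) ⊇ FIRST(B) = {b}; new: +{b}
  S→b B B: FOLLOW(B) ⊇ FOLLOW(S) ⊇ {$}; new: +{$}
  FOLLOW(S)={$}  FOLLOW(A)={$,b}  FOLLOW(B)={$,a,b}
pass 2: (no change)
  FOLLOW(S)={$}  FOLLOW(A)={$,b}  FOLLOW(B)={$,a,b}

FOLLOW(B) = ["$", "a", "b"]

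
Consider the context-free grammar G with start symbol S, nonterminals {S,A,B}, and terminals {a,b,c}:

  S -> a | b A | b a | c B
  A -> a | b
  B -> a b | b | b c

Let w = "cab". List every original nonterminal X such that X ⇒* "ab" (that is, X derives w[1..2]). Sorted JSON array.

CNF form of G:
  S -> T1 A | T1 T0 | T2 B | a
  A -> a | b
  B -> T0 T1 | T1 T2 | b
  T0 -> a
  T1 -> b
  T2 -> c

Fill CYK table bottom-up — only the sub-triangle for w[1..2]:
  T[1,1] 'a' = {A,S,T0}  orig:{A,S}
  T[2,2] 'b' = {A,B,T1}  orig:{A,B}
  T[1,2] 'ab' = {B}

Original NTs in T[1,2] deriving "ab": ["B"]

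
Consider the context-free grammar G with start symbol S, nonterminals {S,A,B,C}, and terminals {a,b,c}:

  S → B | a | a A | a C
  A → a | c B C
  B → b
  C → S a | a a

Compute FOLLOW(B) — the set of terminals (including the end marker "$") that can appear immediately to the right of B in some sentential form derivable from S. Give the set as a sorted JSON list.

Compute FIRST by fixpoint:
pass 1:
  A via A→a: +{a}
  A via A→c B C: +{c}
  B via B→b: +{b}
  C via C→a a: +{a}
  S via S→B: +{b}
  S via S→a: +{a}
  FIRST(S)={a,b}  FIRST(A)={a,c}  FIRST(B)={b}  FIRST(C)={a}
pass 2:
  C via C→S a: +{b}
  FIRST(S)={a,b}  FIRST(A)={a,c}  FIRST(B)={b}  FIRST(C)={a,b}
pass 3: (no change)
  FIRST(S)={a,b}  FIRST(A)={a,c}  FIRST(B)={b}  FIRST(C)={a,b}

FOLLOW iteration:
FOLLOW(S) := {$}
round 1:
  A→c B C: FOLLOW(B) ⊇ FIRST(C) = {a,b}; new: +{a,b}
  C→S a: FOLLOW(S) ⊇ FIRST(a) = {a}; new: +{a}
  S→B: FOLLOW(B) ⊇ FOLLOW(S) ⊇ {$,a}; new: +{$}
  S→a A: FOLLOW(A) ⊇ FOLLOW(S) ⊇ {$,a}; new: +{$,a}
  S→a C: FOLLOW(C) ⊇ FOLLOW(S) ⊇ {$,a}; new: +{$,a}
  FOLLOW[S]={$,a}  FOLLOW[A]={$,a}  FOLLOW[B]={$,a,b}  FOLLOW[C]={$,a}
round 2: (no change)
  FOLLOW[S]={$,a}  FOLLOW[A]={$,a}  FOLLOW[B]={$,a,b}  FOLLOW[C]={$,a}

FOLLOW(B) = ["$", "a", "b"]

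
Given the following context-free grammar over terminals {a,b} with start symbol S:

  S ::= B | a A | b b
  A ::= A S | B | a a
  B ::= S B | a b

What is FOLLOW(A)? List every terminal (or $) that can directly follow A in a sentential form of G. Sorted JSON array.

Compute FIRST by fixpoint:
[1]
  A via A→a a: +{a}
  B via B→a b: +{a}
  S via S→B: +{a}
  S via S→b b: +{b}
  S: {a,b}  A: {a}  B: {a}
[2]
  B via B→S B: +{b}
  S: {a,b}  A: {a}  B: {a,b}
[3]
  A via A→B: +{b}
  S: {a,b}  A: {a,b}  B: {a,b}
[4] done
  S: {a,b}  A: {a,b}  B: {a,b}

FOLLOW iteration:
FOLLOW(S) := {$}
pass 1:
  A→A S: FOLLOW(A) ⊇ FIRST(S) = {a,b}; new: +{a,b}
  A→A S: FOLLOW(S) ⊇ FOLLOW(A) ⊇ {a,b}; new: +{a,b}
  A→B: FOLLOW(B) ⊇ FOLLOW(A) ⊇ {a,b}; new: +{a,b}
  S→B: FOLLOW(B) ⊇ FOLLOW(S) ⊇ {$,a,b}; new: +{$}
  S→a A: FOLLOW(A) ⊇ FOLLOW(S) ⊇ {$,a,b}; new: +{$}
  FOLLOW(S)={$,a,b}  FOLLOW(A)={$,a,b}  FOLLOW(B)={$,a,b}
pass 2: done
  FOLLOW(S)={$,a,b}  FOLLOW(A)={$,a,b}  FOLLOW(B)={$,a,b}

FOLLOW(A) = ["$", "a", "b"]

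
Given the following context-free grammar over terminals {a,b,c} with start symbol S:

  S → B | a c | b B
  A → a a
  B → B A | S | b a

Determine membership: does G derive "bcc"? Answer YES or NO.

Convert to CNF:
  S -> B A | T0 T1 | T2 B | T2 T0
  A -> T0 T0
  B -> B A | T0 T1 | T2 B | T2 T0
  T0 -> a
  T1 -> c
  T2 -> b

Fill CYK table bottom-up:
  T[0,0] 'b' = {T2}  orig:{}
  T[1,1] 'c' = {T1}  orig:{}
  T[2,2] 'c' = {T1}  orig:{}
  T[0,1] 'bc' = ∅
  T[1,2] 'cc' = ∅
  T[0,2] 'bcc' = ∅

S ∉ T[0,2] ⇒ NO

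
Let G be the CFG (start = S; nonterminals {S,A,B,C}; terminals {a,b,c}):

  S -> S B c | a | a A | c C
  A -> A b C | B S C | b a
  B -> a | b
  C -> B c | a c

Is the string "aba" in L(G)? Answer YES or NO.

Convert to CNF:
  S -> S X5 | T1 A | T2 C | a
  A -> A X3 | B X4 | T0 T1
  B -> a | b
  C -> B T2 | T1 T2
  T0 -> b
  T1 -> a
  T2 -> c
  X3 -> T0 C
  X4 -> S C
  X5 -> B T2

CYK fill:
  [0..0]={B,S,T1}  "a"  orig:{B,S}
  [1..1]={B,T0}  "b"  orig:{B}
  [2..2]={B,S,T1}  "a"  orig:{B,S}
  [0..1]=∅  "ab"
  [1..2]={A}  "ba"
  [0..2]={S}  "aba"

S ∈ T[0,2] ⇒ YES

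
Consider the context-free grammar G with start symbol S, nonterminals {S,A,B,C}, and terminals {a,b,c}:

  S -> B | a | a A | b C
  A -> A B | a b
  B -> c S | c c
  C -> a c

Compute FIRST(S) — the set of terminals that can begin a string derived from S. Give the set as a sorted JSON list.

FIRST iteration:
iter 1:
  A via A→a b: +{a}
  B via B→c S: +{c}
  C via C→a c: +{a}
  S via S→B: +{c}
  S via S→a: +{a}
  S via S→b C: +{b}
  FIRST[S]={a,b,c}  FIRST[A]={a}  FIRST[B]={c}  FIRST[C]={a}
iter 2: (stable)
  FIRST[S]={a,b,c}  FIRST[A]={a}  FIRST[B]={c}  FIRST[C]={a}

FIRST(S) = ["a", "b", "c"]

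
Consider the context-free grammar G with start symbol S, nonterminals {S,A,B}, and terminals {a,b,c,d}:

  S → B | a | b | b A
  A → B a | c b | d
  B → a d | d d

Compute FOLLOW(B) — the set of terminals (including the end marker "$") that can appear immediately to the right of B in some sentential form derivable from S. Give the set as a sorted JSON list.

FIRST sets, iterate to fixpoint:
pass 1:
  A via A→c b: +{c}
  A via A→d: +{d}
  B via B→a d: +{a}
  B via B→d d: +{d}
  S via S→B: +{a,d}
  S via S→b: +{b}
  FIRST(S)={a,b,d}  FIRST(A)={c,d}  FIRST(B)={a,d}
pass 2:
  A via A→B a: +{a}
  FIRST(S)={a,b,d}  FIRST(A)={a,c,d}  FIRST(B)={a,d}
pass 3: — fixpoint
  FIRST(S)={a,b,d}  FIRST(A)={a,c,d}  FIRST(B)={a,d}

Compute FOLLOW by fixpoint:
FOLLOW(S) := {$}
[1]
  A→B a: FOLLOW(B) ⊇ FIRST(a) = {a}; new: +{a}
  S→B: FOLLOW(B) ⊇ FOLLOW(S) ⊇ {$}; new: +{$}
  S→b A: FOLLOW(A) ⊇ FOLLOW(S) ⊇ {$}; new: +{$}
  S: {$}  A: {$}  B: {$,a}
[2] done
  S: {$}  A: {$}  B: {$,a}

FOLLOW(B) = ["$", "a"]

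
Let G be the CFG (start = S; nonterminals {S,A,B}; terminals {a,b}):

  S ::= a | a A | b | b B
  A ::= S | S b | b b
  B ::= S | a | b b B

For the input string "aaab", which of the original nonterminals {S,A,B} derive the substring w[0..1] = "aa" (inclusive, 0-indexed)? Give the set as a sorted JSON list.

Convert to CNF:
  S -> T0 B | T1 A | a | b
  A -> S T0 | T0 B | T0 T0 | T1 A | a | b
  B -> T0 B | T0 X2 | T1 A | a | b
  T0 -> b
  T1 -> a
  X2 -> T0 B

CYK table (by increasing span) — only the sub-triangle for w[0..1]:
  cell(0,0) a: {A,B,S,T1}  orig:{A,B,S}
  cell(1,1) a: {A,B,S,T1}  orig:{A,B,S}
  cell(0,1) aa: {A,B,S}

Original NTs in T[0,1] deriving "aa": ["A", "B", "S"]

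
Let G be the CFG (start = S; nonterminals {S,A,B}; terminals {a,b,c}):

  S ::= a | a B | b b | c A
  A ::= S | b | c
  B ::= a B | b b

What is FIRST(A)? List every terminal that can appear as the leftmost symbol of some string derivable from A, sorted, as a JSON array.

Compute FIRST by fixpoint:
[1]
  A via A→b: +{b}
  A via A→c: +{c}
  B via B→a B: +{a}
  B via B→b b: +{b}
  S via S→a: +{a}
  S via S→b b: +{b}
  S via S→c A: +{c}
  FIRST[S]={a,b,c}  FIRST[A]={b,c}  FIRST[B]={a,b}
[2]
  A via A→S: +{a}
  FIRST[S]={a,b,c}  FIRST[A]={a,b,c}  FIRST[B]={a,b}
[3] (no change)
  FIRST[S]={a,b,c}  FIRST[A]={a,b,c}  FIRST[B]={a,b}

FIRST(A) = ["a", "b", "c"]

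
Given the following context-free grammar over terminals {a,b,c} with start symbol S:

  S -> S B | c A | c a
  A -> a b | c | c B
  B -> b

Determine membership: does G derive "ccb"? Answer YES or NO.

Convert to CNF:
  S -> S B | T2 A | T2 T0
  A -> T0 T1 | T2 B | c
  B -> b
  T0 -> a
  T1 -> b
  T2 -> c

CYK table (by increasing span):
  [0..0]={A,T2}  "c"  orig:{A}
  [1..1]={A,T2}  "c"  orig:{A}
  [2..2]={B,T1}  "b"  orig:{B}
  [0..1]={S}  "cc"
  [1..2]={A}  "cb"
  [0..2]={S}  "ccb"

S ∈ T[0,2] ⇒ YES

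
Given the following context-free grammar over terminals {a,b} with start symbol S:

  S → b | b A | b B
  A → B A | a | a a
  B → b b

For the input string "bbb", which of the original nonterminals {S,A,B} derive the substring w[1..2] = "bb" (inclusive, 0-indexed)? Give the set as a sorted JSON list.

Convert to CNF:
  S -> T1 A | T1 B | b
  A -> B A | T0 T0 | a
  B -> T1 T1
  T0 -> a
  T1 -> b

Fill CYK table bottom-up (cells [i..j] with 1 ≤ i ≤ j ≤ 2 only):
  cell(1,1) b: {S,T1}  orig:{S}
  cell(2,2) b: {S,T1}  orig:{S}
  cell(1,2) bb: {B}

Original NTs in T[1,2] deriving "bb": ["B"]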